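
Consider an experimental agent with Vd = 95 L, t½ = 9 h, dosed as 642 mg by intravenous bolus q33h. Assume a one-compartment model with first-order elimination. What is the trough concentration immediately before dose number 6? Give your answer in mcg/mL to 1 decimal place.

0.6 mcg/mL

f = (1/2)^(τ/t½) = (1/2)^(33/9) ≈ 0.0787.
C₀ = D/Vd = 642/95 ≈ 6.758 mcg/mL.
Before the 6th dose, 5 doses have been given. Superposition: Cmin = C₀·(f + f² + … + f^5).
≈ 6.758 × (0.0787 + 0.0062 + 0.0005 + 0.0000 + 0.0000) ≈ 6.758 × 0.0854 ≈ 0.577 mcg/mL.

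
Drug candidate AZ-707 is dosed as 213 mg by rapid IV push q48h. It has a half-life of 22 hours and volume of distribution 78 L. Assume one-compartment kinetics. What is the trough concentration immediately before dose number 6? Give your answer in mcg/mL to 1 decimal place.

0.8 mcg/mL

f = (1/2)^(τ/t½) = (1/2)^(48/22) ≈ 0.2204.
C₀ = D/Vd = 213/78 ≈ 2.731 mcg/mL.
Before the 6th dose, 5 doses have been given. Superposition: Cmin = C₀·(f + f² + … + f^5).
≈ 2.731 × (0.2204 + 0.0486 + 0.0107 + 0.0024 + 0.0005) ≈ 2.731 × 0.2826 ≈ 0.772 mcg/mL.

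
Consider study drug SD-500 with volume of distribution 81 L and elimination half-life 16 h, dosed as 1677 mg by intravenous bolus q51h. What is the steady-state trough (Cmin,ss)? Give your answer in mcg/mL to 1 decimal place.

τ/t½ = 51/16 ≈ 3.1875, so fraction remaining f = (1/2)^(51/16) ≈ 0.1098.
Each bolus raises the concentration by D/Vd = 1677/81 ≈ 20.704 mcg/mL.
Steady-state trough Cmin,ss = C₀·f/(1−f) ≈ 20.704 × 0.1098/0.8902 ≈ 2.554 mcg/mL.

2.6 mcg/mL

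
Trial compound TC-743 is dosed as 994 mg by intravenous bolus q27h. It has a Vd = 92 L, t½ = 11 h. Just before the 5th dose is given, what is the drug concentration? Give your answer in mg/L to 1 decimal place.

f = (1/2)^(τ/t½) = (1/2)^(27/11) ≈ 0.1824.
C₀ = D/Vd = 994/92 ≈ 10.804 mg/L.
Before the 5th dose, 4 doses have been given. Superposition: Cmin = C₀·(f + f² + … + f^4).
≈ 10.804 × (0.1824 + 0.0333 + 0.0061 + 0.0011) ≈ 10.804 × 0.2229 ≈ 2.408 mg/L.

2.4 mg/L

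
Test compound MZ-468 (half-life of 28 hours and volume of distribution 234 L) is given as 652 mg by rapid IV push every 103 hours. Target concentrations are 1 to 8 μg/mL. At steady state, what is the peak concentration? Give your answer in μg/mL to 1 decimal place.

τ/t½ = 103/28 ≈ 3.6786, so fraction remaining f = (1/2)^(103/28) ≈ 0.0781.
Accumulation ratio R = 1/(1 − f) ≈ 1/0.9219 ≈ 1.0847.
Each bolus raises the concentration by D/Vd = 652/234 ≈ 2.786 μg/mL.
Cmax,ss = C₀/(1 − f) ≈ 2.786/0.9219 ≈ 3.022 μg/mL.
Peak 3.0 μg/mL vs MTC 8 μg/mL: below toxic threshold.

3.0 μg/mL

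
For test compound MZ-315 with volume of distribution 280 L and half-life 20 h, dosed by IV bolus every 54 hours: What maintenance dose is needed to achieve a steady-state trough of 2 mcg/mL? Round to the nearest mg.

τ/t½ = 54/20 ≈ 2.7, so f = (1/2)^(54/20) ≈ 0.153893.
Cmin,ss = (D/Vd)·f/(1−f), so D = Cmin,ss·Vd·(1−f)/f.
D = 2 × 280 × (1−f)/f ≈ 2 × 280 × 5.49802 ≈ 3078.89 mg.

3079 mg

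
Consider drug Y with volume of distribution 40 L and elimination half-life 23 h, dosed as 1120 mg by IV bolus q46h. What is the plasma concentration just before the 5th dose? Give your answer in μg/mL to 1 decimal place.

9.3 μg/mL

f = (1/2)^(τ/t½) = (1/2)^(46/23) ≈ 0.2500.
C₀ = D/Vd = 1120/40 ≈ 28.000 μg/mL.
Before the 5th dose, 4 doses have been given. Superposition: Cmin = C₀·(f + f² + … + f^4).
≈ 28.000 × (0.2500 + 0.0625 + 0.0156 + 0.0039) ≈ 28.000 × 0.3320 ≈ 9.296 μg/mL.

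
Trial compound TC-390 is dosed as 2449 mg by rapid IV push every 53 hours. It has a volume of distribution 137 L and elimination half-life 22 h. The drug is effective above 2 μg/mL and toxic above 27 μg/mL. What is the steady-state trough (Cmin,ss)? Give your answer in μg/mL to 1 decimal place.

k = ln2/t½ = ln2/22 ≈ 0.031507 h⁻¹; fraction remaining f = e^(−kτ) = e^(−0.031507×53) ≈ 0.1883.
Accumulation ratio R = 1/(1 − f) ≈ 1/0.8117 ≈ 1.2320.
Each bolus raises the concentration by D/Vd = 2449/137 ≈ 17.876 μg/mL.
Cmax,ss = C₀/(1 − f) ≈ 17.876/0.8117 ≈ 22.023 μg/mL.
Steady-state trough Cmin,ss = Cmax,ss·f ≈ 22.023 × 0.1883 ≈ 4.147 μg/mL.
Trough 4.1 μg/mL vs MEC 2 μg/mL: adequate.

4.1 μg/mL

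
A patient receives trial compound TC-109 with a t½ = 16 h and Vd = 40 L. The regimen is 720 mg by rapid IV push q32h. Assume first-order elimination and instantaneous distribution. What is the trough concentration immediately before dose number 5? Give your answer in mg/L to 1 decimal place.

f = (1/2)^(τ/t½) = (1/2)^(32/16) ≈ 0.2500.
C₀ = D/Vd = 720/40 ≈ 18.000 mg/L.
Before the 5th dose, 4 doses have been given. Superposition: Cmin = C₀·(f + f² + … + f^4).
≈ 18.000 × (0.2500 + 0.0625 + 0.0156 + 0.0039) ≈ 18.000 × 0.3320 ≈ 5.976 mg/L.

6.0 mg/L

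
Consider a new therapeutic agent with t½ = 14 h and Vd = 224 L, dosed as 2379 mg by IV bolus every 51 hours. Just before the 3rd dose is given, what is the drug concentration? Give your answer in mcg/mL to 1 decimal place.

f = (1/2)^(τ/t½) = (1/2)^(51/14) ≈ 0.0801.
C₀ = D/Vd = 2379/224 ≈ 10.621 mcg/mL.
Before the 3rd dose, 2 doses have been given. Superposition: Cmin = C₀·(f + f²).
≈ 10.621 × (0.0801 + 0.0064) ≈ 10.621 × 0.0865 ≈ 0.919 mcg/mL.

0.9 mcg/mL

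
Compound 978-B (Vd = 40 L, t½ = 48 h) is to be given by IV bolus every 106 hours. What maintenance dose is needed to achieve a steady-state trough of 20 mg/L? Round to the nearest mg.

2897 mg

τ/t½ = 106/48 ≈ 2.2083, so f = (1/2)^(106/48) ≈ 0.216384.
Cmin,ss = (D/Vd)·f/(1−f), so D = Cmin,ss·Vd·(1−f)/f.
D = 20 × 40 × (1−f)/f ≈ 20 × 40 × 3.62141 ≈ 2897.13 mg.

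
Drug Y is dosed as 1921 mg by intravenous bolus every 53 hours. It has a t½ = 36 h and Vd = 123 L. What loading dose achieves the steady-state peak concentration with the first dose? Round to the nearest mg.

3004 mg

f = (1/2)^(53/36) ≈ 0.360427; accumulation ratio R = 1/(1−f) ≈ 1.56354.
Loading dose to hit Cmax,ss on first dose: D_load = D_maint·R ≈ 1921 × 1.56354 ≈ 3003.56 mg.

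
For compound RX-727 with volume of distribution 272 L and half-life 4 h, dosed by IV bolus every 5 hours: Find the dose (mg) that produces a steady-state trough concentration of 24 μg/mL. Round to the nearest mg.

8998 mg

τ/t½ = 5/4 ≈ 1.25, so f = (1/2)^(5/4) ≈ 0.420448.
Cmin,ss = (D/Vd)·f/(1−f), so D = Cmin,ss·Vd·(1−f)/f.
D = 24 × 272 × (1−f)/f ≈ 24 × 272 × 1.37842 ≈ 8998.33 mg.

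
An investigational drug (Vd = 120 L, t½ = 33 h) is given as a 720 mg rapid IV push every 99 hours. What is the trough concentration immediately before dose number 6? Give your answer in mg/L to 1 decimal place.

0.9 mg/L

f = (1/2)^(τ/t½) = (1/2)^(99/33) ≈ 0.1250.
C₀ = D/Vd = 720/120 ≈ 6.000 mg/L.
Before the 6th dose, 5 doses have been given. Superposition: Cmin = C₀·(f + f² + … + f^5).
≈ 6.000 × (0.1250 + 0.0156 + 0.0020 + 0.0002 + 0.0000) ≈ 6.000 × 0.1428 ≈ 0.857 mg/L.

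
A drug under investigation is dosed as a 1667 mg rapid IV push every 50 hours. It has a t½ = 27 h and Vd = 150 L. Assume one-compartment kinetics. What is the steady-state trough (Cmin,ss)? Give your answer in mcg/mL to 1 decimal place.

Over one 50-h interval, 50/27 ≈ 1.8519 half-lives elapse, leaving f ≈ 0.2770 of each dose.
At steady state, accumulation factor R = 1/(1 − e^(−kτ)) ≈ 1.3831.
Each bolus raises the concentration by D/Vd = 1667/150 ≈ 11.113 mcg/mL.
Cmax,ss = C₀/(1 − f) ≈ 11.113/0.7230 ≈ 15.371 mcg/mL.
One interval later, Cmin,ss = Cmax,ss·e^(−kτ) ≈ 15.371 × 0.2770 ≈ 4.258 mcg/mL.

4.3 mcg/mL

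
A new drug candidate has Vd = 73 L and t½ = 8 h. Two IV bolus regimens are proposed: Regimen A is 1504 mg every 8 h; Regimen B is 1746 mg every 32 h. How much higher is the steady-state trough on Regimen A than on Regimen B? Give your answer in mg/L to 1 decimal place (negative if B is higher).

Regimen A: f = (1/2)^(8/8) ≈ 0.5000; Cmin,ss = (1504/73)·f/(1−f) ≈ 20.603 mg/L.
Regimen B: f = (1/2)^(32/8) ≈ 0.0625; Cmin,ss = (1746/73)·f/(1−f) ≈ 1.595 mg/L.
Difference ≈ 20.603 − 1.595 ≈ 19.008 mg/L.

19.0 mg/L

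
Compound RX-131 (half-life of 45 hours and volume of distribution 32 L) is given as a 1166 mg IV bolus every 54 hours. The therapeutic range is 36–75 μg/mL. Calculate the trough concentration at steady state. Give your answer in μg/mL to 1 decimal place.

28.1 μg/mL

k = ln2/t½ = ln2/45 ≈ 0.015403 h⁻¹; fraction remaining f = e^(−kτ) = e^(−0.015403×54) ≈ 0.4353.
At steady state, accumulation factor R = 1/(1 − e^(−kτ)) ≈ 1.7709.
Each bolus raises the concentration by D/Vd = 1166/32 ≈ 36.438 μg/mL.
Cmax,ss = C₀/(1 − f) ≈ 36.438/0.5647 ≈ 64.526 μg/mL.
Steady-state trough Cmin,ss = Cmax,ss·f ≈ 64.526 × 0.4353 ≈ 28.088 μg/mL.
Trough 28.1 μg/mL vs MEC 36 μg/mL: subtherapeutic.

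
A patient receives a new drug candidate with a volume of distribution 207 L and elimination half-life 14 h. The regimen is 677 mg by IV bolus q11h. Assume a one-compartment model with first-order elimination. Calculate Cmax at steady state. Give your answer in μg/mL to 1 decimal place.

7.8 μg/mL

k = ln2/t½ = ln2/14 ≈ 0.049511 h⁻¹; fraction remaining f = e^(−kτ) = e^(−0.049511×11) ≈ 0.5801.
At steady state, accumulation factor R = 1/(1 − e^(−kτ)) ≈ 2.3815.
Single-dose peak C₀ = D/Vd = 677/207 ≈ 3.271 μg/mL.
Steady-state peak Cmax,ss = C₀·R ≈ 3.271 × 2.3815 ≈ 7.790 μg/mL.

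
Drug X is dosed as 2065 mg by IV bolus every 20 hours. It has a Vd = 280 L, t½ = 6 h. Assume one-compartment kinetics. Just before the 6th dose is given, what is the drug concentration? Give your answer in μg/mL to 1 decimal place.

0.8 μg/mL

f = (1/2)^(τ/t½) = (1/2)^(20/6) ≈ 0.0992.
C₀ = D/Vd = 2065/280 ≈ 7.375 μg/mL.
Before the 6th dose, 5 doses have been given. Superposition: Cmin = C₀·(f + f² + … + f^5).
≈ 7.375 × (0.0992 + 0.0098 + 0.0010 + 0.0001 + 0.0000) ≈ 7.375 × 0.1101 ≈ 0.812 μg/mL.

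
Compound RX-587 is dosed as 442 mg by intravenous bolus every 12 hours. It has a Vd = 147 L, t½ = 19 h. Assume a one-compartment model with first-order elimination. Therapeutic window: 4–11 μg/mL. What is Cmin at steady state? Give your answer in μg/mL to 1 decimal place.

5.5 μg/mL

Over one 12-h interval, 12/19 ≈ 0.63158 half-lives elapse, leaving f ≈ 0.6455 of each dose.
Accumulation ratio R = 1/(1 − f) ≈ 1/0.3545 ≈ 2.8209.
Single-dose peak C₀ = D/Vd = 442/147 ≈ 3.007 μg/mL.
Cmax,ss = C₀/(1 − f) ≈ 3.007/0.3545 ≈ 8.482 μg/mL.
Steady-state trough Cmin,ss = Cmax,ss·f ≈ 8.482 × 0.6455 ≈ 5.475 μg/mL.
Trough 5.5 μg/mL vs MEC 4 μg/mL: adequate.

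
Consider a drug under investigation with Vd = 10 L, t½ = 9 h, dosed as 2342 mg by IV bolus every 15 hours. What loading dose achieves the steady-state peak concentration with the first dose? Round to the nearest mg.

f = (1/2)^(15/9) ≈ 0.314980; accumulation ratio R = 1/(1−f) ≈ 1.45981.
Loading dose to hit Cmax,ss on first dose: D_load = D_maint·R ≈ 2342 × 1.45981 ≈ 3418.88 mg.

3419 mg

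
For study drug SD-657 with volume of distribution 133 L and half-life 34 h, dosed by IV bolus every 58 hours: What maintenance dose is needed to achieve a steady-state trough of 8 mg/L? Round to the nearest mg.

2407 mg

τ/t½ = 58/34 ≈ 1.7059, so f = (1/2)^(58/34) ≈ 0.306534.
Cmin,ss = (D/Vd)·f/(1−f), so D = Cmin,ss·Vd·(1−f)/f.
D = 8 × 133 × (1−f)/f ≈ 8 × 133 × 2.26228 ≈ 2407.07 mg.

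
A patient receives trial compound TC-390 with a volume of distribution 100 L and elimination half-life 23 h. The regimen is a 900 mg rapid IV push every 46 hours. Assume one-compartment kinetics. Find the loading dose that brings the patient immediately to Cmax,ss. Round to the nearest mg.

1200 mg

f = (1/2)^(46/23) ≈ 0.250000; accumulation ratio R = 1/(1−f) ≈ 1.33333.
Loading dose to hit Cmax,ss on first dose: D_load = D_maint·R ≈ 900 × 1.33333 ≈ 1200.00 mg.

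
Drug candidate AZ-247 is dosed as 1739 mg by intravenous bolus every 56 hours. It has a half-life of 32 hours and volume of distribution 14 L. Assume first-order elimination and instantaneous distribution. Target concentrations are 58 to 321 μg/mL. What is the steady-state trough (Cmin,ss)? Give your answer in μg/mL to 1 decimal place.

52.6 μg/mL

τ/t½ = 56/32 ≈ 1.75, so fraction remaining f = (1/2)^(56/32) ≈ 0.2973.
Each bolus raises the concentration by D/Vd = 1739/14 ≈ 124.214 μg/mL.
Steady-state trough Cmin,ss = C₀·f/(1−f) ≈ 124.214 × 0.2973/0.7027 ≈ 52.553 μg/mL.
Trough 52.6 μg/mL vs MEC 58 μg/mL: subtherapeutic.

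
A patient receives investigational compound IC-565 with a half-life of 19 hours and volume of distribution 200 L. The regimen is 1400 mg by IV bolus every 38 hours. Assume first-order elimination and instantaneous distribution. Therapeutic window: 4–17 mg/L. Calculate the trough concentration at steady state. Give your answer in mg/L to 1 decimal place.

τ = 38 h = 2 half-lives, so f = (1/2)^2 = 0.25.
At steady state, R = 1/(1 − 0.25) = 4/3.
Single-dose peak C₀ = D/Vd = 1400/200 = 7 mg/L.
Steady-state peak Cmax,ss = C₀·R = 7 × 4/3 ≈ 9.333 mg/L.
Steady-state trough Cmin,ss = Cmax,ss·f ≈ 9.333 × 0.25 ≈ 2.333 mg/L.
Trough 2.3 mg/L vs MEC 4 mg/L: subtherapeutic.

2.3 mg/L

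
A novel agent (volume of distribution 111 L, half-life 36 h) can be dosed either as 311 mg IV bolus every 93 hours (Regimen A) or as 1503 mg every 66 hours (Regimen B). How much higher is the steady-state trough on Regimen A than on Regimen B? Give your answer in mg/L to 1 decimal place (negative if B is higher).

Regimen A: f = (1/2)^(93/36) ≈ 0.1669; Cmin,ss = (311/111)·f/(1−f) ≈ 0.561 mg/L.
Regimen B: f = (1/2)^(66/36) ≈ 0.2806; Cmin,ss = (1503/111)·f/(1−f) ≈ 5.281 mg/L.
Difference ≈ 0.561 − 5.281 ≈ -4.720 mg/L.

-4.7 mg/L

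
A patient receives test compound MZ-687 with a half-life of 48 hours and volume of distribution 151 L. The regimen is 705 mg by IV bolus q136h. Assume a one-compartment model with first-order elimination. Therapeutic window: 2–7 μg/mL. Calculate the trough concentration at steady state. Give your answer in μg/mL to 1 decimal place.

Over one 136-h interval, 136/48 ≈ 2.8333 half-lives elapse, leaving f ≈ 0.1403 of each dose.
Accumulation ratio R = 1/(1 − f) ≈ 1/0.8597 ≈ 1.1632.
Each bolus raises the concentration by D/Vd = 705/151 ≈ 4.669 μg/mL.
Steady-state peak Cmax,ss = C₀·R ≈ 4.669 × 1.1632 ≈ 5.431 μg/mL.
One interval later, Cmin,ss = Cmax,ss·e^(−kτ) ≈ 5.431 × 0.1403 ≈ 0.762 μg/mL.
Trough 0.8 μg/mL vs MEC 2 μg/mL: subtherapeutic.

0.8 μg/mL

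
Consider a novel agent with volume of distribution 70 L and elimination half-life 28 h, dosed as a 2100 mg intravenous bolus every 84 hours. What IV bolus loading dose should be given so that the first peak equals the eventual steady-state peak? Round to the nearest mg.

f = (1/2)^(84/28) ≈ 0.125000; accumulation ratio R = 1/(1−f) ≈ 1.14286.
Loading dose to hit Cmax,ss on first dose: D_load = D_maint·R ≈ 2100 × 1.14286 ≈ 2400.01 mg.

2400 mg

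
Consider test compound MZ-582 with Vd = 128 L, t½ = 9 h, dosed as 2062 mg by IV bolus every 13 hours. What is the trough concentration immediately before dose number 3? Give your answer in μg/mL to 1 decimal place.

8.1 μg/mL

f = (1/2)^(τ/t½) = (1/2)^(13/9) ≈ 0.3674.
C₀ = D/Vd = 2062/128 ≈ 16.109 μg/mL.
Before the 3rd dose, 2 doses have been given. Superposition: Cmin = C₀·(f + f²).
≈ 16.109 × (0.3674 + 0.1350) ≈ 16.109 × 0.5024 ≈ 8.093 μg/mL.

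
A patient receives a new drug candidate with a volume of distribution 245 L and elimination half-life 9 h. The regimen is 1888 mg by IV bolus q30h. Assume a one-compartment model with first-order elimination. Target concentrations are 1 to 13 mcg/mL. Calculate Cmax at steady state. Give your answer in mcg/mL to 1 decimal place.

Over one 30-h interval, 30/9 ≈ 3.3333 half-lives elapse, leaving f ≈ 0.0992 of each dose.
Accumulation ratio R = 1/(1 − f) ≈ 1/0.9008 ≈ 1.1101.
Each bolus raises the concentration by D/Vd = 1888/245 ≈ 7.706 mcg/mL.
Steady-state peak Cmax,ss = C₀·R ≈ 7.706 × 1.1101 ≈ 8.554 mcg/mL.
Peak 8.6 mcg/mL vs MTC 13 mcg/mL: below toxic threshold.

8.6 mcg/mL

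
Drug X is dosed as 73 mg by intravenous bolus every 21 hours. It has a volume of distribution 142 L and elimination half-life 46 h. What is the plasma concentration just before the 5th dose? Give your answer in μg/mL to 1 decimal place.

f = (1/2)^(τ/t½) = (1/2)^(21/46) ≈ 0.7287.
C₀ = D/Vd = 73/142 ≈ 0.514 μg/mL.
Before the 5th dose, 4 doses have been given. Superposition: Cmin = C₀·(f + f² + … + f^4).
≈ 0.514 × (0.7287 + 0.5310 + 0.3869 + 0.2820) ≈ 0.514 × 1.9286 ≈ 0.991 μg/mL.

1.0 μg/mL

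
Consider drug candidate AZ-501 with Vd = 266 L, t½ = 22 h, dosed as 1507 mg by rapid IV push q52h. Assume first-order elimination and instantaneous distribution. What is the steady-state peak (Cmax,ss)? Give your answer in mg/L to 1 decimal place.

7.0 mg/L

Over one 52-h interval, 52/22 ≈ 2.3636 half-lives elapse, leaving f ≈ 0.1943 of each dose.
At steady state, accumulation factor R = 1/(1 − e^(−kτ)) ≈ 1.2412.
Single-dose peak C₀ = D/Vd = 1507/266 ≈ 5.665 mg/L.
Steady-state peak Cmax,ss = C₀·R ≈ 5.665 × 1.2412 ≈ 7.031 mg/L.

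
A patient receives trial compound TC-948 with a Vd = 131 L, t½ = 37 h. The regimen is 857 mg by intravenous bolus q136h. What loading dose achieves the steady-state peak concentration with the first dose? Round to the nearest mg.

930 mg

f = (1/2)^(136/37) ≈ 0.078255; accumulation ratio R = 1/(1−f) ≈ 1.08490.
Loading dose to hit Cmax,ss on first dose: D_load = D_maint·R ≈ 857 × 1.08490 ≈ 929.76 mg.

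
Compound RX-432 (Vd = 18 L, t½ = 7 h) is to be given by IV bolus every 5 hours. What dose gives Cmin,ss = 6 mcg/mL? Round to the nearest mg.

69 mg

τ/t½ = 5/7 ≈ 0.71429, so f = (1/2)^(5/7) ≈ 0.609507.
Cmin,ss = (D/Vd)·f/(1−f), so D = Cmin,ss·Vd·(1−f)/f.
D = 6 × 18 × (1−f)/f ≈ 6 × 18 × 0.64067 ≈ 69.19 mg.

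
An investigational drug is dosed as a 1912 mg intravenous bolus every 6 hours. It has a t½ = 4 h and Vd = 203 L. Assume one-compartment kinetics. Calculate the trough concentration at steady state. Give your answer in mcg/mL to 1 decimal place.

5.2 mcg/mL

k = ln2/t½ = ln2/4 ≈ 0.173287 h⁻¹; fraction remaining f = e^(−kτ) = e^(−0.173287×6) ≈ 0.3536.
At steady state, accumulation factor R = 1/(1 − e^(−kτ)) ≈ 1.5470.
Single-dose peak C₀ = D/Vd = 1912/203 ≈ 9.419 mcg/mL.
Cmax,ss = C₀/(1 − f) ≈ 9.419/0.6464 ≈ 14.571 mcg/mL.
Steady-state trough Cmin,ss = Cmax,ss·f ≈ 14.571 × 0.3536 ≈ 5.152 mcg/mL.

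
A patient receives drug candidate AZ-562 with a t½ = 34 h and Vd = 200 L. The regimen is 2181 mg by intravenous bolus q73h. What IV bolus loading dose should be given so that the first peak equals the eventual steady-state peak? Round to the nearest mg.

2817 mg

f = (1/2)^(73/34) ≈ 0.225772; accumulation ratio R = 1/(1−f) ≈ 1.29161.
Loading dose to hit Cmax,ss on first dose: D_load = D_maint·R ≈ 2181 × 1.29161 ≈ 2817.00 mg.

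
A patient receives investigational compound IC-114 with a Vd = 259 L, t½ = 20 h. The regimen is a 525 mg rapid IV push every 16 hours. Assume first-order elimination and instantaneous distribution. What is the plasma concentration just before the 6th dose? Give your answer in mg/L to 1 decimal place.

f = (1/2)^(τ/t½) = (1/2)^(16/20) ≈ 0.5743.
C₀ = D/Vd = 525/259 ≈ 2.027 mg/L.
Before the 6th dose, 5 doses have been given. Superposition: Cmin = C₀·(f + f² + … + f^5).
≈ 2.027 × (0.5743 + 0.3298 + 0.1894 + 0.1088 + 0.0625) ≈ 2.027 × 1.2648 ≈ 2.564 mg/L.

2.6 mg/L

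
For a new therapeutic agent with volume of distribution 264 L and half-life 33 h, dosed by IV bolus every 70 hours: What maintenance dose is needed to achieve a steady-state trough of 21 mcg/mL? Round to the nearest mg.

18576 mg

τ/t½ = 70/33 ≈ 2.1212, so f = (1/2)^(70/33) ≈ 0.229854.
Cmin,ss = (D/Vd)·f/(1−f), so D = Cmin,ss·Vd·(1−f)/f.
D = 21 × 264 × (1−f)/f ≈ 21 × 264 × 3.35059 ≈ 18575.67 mg.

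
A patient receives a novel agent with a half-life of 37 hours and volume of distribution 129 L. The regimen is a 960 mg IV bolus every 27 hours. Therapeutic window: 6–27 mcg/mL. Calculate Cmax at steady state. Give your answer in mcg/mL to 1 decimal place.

18.7 mcg/mL

τ/t½ = 27/37 ≈ 0.72973, so fraction remaining f = (1/2)^(27/37) ≈ 0.6030.
Accumulation ratio R = 1/(1 − f) ≈ 1/0.3970 ≈ 2.5189.
Single-dose peak C₀ = D/Vd = 960/129 ≈ 7.442 mcg/mL.
Steady-state peak Cmax,ss = C₀·R ≈ 7.442 × 2.5189 ≈ 18.746 mcg/mL.
Peak 18.7 mcg/mL vs MTC 27 mcg/mL: below toxic threshold.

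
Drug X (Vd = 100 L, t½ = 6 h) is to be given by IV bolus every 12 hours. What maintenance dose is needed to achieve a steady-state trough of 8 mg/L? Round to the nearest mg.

τ/t½ = 12/6 ≈ 2, so f = (1/2)^(12/6) ≈ 0.250000.
Cmin,ss = (D/Vd)·f/(1−f), so D = Cmin,ss·Vd·(1−f)/f.
D = 8 × 100 × (1−f)/f ≈ 8 × 100 × 3.00000 ≈ 2400.00 mg.

2400 mg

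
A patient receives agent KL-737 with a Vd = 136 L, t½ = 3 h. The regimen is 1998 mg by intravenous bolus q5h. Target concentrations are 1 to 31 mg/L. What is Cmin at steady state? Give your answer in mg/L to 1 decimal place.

k = ln2/t½ = ln2/3 ≈ 0.231049 h⁻¹; fraction remaining f = e^(−kτ) = e^(−0.231049×5) ≈ 0.3150.
At steady state, accumulation factor R = 1/(1 − e^(−kτ)) ≈ 1.4599.
Each bolus raises the concentration by D/Vd = 1998/136 ≈ 14.691 mg/L.
Steady-state peak Cmax,ss = C₀·R ≈ 14.691 × 1.4599 ≈ 21.447 mg/L.
One interval later, Cmin,ss = Cmax,ss·e^(−kτ) ≈ 21.447 × 0.3150 ≈ 6.756 mg/L.
Trough 6.8 mg/L vs MEC 1 mg/L: adequate.

6.8 mg/L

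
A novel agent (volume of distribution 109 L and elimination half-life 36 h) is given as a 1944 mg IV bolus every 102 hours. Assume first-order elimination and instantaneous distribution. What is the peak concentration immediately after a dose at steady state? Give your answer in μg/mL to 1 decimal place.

20.7 μg/mL

k = ln2/t½ = ln2/36 ≈ 0.019254 h⁻¹; fraction remaining f = e^(−kτ) = e^(−0.019254×102) ≈ 0.1403.
Accumulation ratio R = 1/(1 − f) ≈ 1/0.8597 ≈ 1.1632.
Each bolus raises the concentration by D/Vd = 1944/109 ≈ 17.835 μg/mL.
Steady-state peak Cmax,ss = C₀·R ≈ 17.835 × 1.1632 ≈ 20.746 μg/mL.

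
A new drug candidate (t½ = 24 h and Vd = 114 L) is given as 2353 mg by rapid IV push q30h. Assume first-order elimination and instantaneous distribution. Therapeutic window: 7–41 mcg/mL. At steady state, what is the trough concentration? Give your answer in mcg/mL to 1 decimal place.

15.0 mcg/mL

k = ln2/t½ = ln2/24 ≈ 0.028881 h⁻¹; fraction remaining f = e^(−kτ) = e^(−0.028881×30) ≈ 0.4204.
Accumulation ratio R = 1/(1 − f) ≈ 1/0.5796 ≈ 1.7253.
Single-dose peak C₀ = D/Vd = 2353/114 ≈ 20.640 mcg/mL.
Steady-state peak Cmax,ss = C₀·R ≈ 20.640 × 1.7253 ≈ 35.610 mcg/mL.
One interval later, Cmin,ss = Cmax,ss·e^(−kτ) ≈ 35.610 × 0.4204 ≈ 14.970 mcg/mL.
Trough 15.0 mcg/mL vs MEC 7 mcg/mL: adequate.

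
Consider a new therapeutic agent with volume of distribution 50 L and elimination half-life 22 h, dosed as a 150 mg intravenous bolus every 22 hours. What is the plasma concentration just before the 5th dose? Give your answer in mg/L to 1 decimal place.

2.8 mg/L

f = (1/2)^(τ/t½) = (1/2)^(22/22) ≈ 0.5000.
C₀ = D/Vd = 150/50 ≈ 3.000 mg/L.
Before the 5th dose, 4 doses have been given. Superposition: Cmin = C₀·(f + f² + … + f^4).
≈ 3.000 × (0.5000 + 0.2500 + 0.1250 + 0.0625) ≈ 3.000 × 0.9375 ≈ 2.812 mg/L.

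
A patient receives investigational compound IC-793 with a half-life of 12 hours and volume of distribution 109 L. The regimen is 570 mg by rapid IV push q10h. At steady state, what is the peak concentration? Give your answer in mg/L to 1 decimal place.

k = ln2/t½ = ln2/12 ≈ 0.057762 h⁻¹; fraction remaining f = e^(−kτ) = e^(−0.057762×10) ≈ 0.5612.
At steady state, accumulation factor R = 1/(1 − e^(−kτ)) ≈ 2.2789.
Each bolus raises the concentration by D/Vd = 570/109 ≈ 5.229 mg/L.
Cmax,ss = C₀/(1 − f) ≈ 5.229/0.4388 ≈ 11.917 mg/L.

11.9 mg/L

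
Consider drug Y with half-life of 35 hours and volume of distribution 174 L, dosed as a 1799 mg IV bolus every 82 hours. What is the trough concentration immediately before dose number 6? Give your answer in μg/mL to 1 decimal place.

2.5 μg/mL

f = (1/2)^(τ/t½) = (1/2)^(82/35) ≈ 0.1971.
C₀ = D/Vd = 1799/174 ≈ 10.339 μg/mL.
Before the 6th dose, 5 doses have been given. Superposition: Cmin = C₀·(f + f² + … + f^5).
≈ 10.339 × (0.1971 + 0.0388 + 0.0077 + 0.0015 + 0.0003) ≈ 10.339 × 0.2454 ≈ 2.537 μg/mL.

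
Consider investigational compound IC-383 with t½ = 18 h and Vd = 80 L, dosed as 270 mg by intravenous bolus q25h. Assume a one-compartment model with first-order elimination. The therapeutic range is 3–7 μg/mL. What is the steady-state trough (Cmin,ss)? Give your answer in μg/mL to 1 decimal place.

τ/t½ = 25/18 ≈ 1.3889, so fraction remaining f = (1/2)^(25/18) ≈ 0.3819.
Each bolus raises the concentration by D/Vd = 270/80 ≈ 3.375 μg/mL.
Steady-state trough Cmin,ss = C₀·f/(1−f) ≈ 3.375 × 0.3819/0.6181 ≈ 2.085 μg/mL.
Trough 2.1 μg/mL vs MEC 3 μg/mL: subtherapeutic.

2.1 μg/mL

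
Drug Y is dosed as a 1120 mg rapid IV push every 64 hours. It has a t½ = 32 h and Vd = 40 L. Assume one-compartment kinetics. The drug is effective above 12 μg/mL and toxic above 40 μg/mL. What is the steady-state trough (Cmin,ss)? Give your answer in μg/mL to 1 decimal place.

9.3 μg/mL

τ = 64 h = 2 half-lives, so f = (1/2)^2 = 0.25.
At steady state, R = 1/(1 − 0.25) = 4/3.
Single-dose peak C₀ = D/Vd = 1120/40 = 28 μg/mL.
Steady-state peak Cmax,ss = C₀·R = 28 × 4/3 ≈ 37.333 μg/mL.
Steady-state trough Cmin,ss = Cmax,ss·f ≈ 37.333 × 0.25 ≈ 9.333 μg/mL.
Trough 9.3 μg/mL vs MEC 12 μg/mL: subtherapeutic.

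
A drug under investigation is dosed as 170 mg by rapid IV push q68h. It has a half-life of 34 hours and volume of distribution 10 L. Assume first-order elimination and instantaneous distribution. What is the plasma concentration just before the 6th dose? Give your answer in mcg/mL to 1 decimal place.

5.7 mcg/mL

f = (1/2)^(τ/t½) = (1/2)^(68/34) ≈ 0.2500.
C₀ = D/Vd = 170/10 ≈ 17.000 mcg/mL.
Before the 6th dose, 5 doses have been given. Superposition: Cmin = C₀·(f + f² + … + f^5).
≈ 17.000 × (0.2500 + 0.0625 + 0.0156 + 0.0039 + 0.0010) ≈ 17.000 × 0.3330 ≈ 5.661 mcg/mL.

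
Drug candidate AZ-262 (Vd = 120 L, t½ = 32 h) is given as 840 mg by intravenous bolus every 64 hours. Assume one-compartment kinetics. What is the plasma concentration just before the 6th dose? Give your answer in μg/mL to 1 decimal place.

f = (1/2)^(τ/t½) = (1/2)^(64/32) ≈ 0.2500.
C₀ = D/Vd = 840/120 ≈ 7.000 μg/mL.
Before the 6th dose, 5 doses have been given. Superposition: Cmin = C₀·(f + f² + … + f^5).
≈ 7.000 × (0.2500 + 0.0625 + 0.0156 + 0.0039 + 0.0010) ≈ 7.000 × 0.3330 ≈ 2.331 μg/mL.

2.3 μg/mL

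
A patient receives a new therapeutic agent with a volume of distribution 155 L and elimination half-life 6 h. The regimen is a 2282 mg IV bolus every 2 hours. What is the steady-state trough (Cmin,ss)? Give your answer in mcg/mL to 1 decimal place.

56.6 mcg/mL

τ/t½ = 2/6 ≈ 0.33333, so fraction remaining f = (1/2)^(2/6) ≈ 0.7937.
At steady state, accumulation factor R = 1/(1 − e^(−kτ)) ≈ 4.8473.
Each bolus raises the concentration by D/Vd = 2282/155 ≈ 14.723 mcg/mL.
Cmax,ss = C₀/(1 − f) ≈ 14.723/0.2063 ≈ 71.367 mcg/mL.
One interval later, Cmin,ss = Cmax,ss·e^(−kτ) ≈ 71.367 × 0.7937 ≈ 56.644 mcg/mL.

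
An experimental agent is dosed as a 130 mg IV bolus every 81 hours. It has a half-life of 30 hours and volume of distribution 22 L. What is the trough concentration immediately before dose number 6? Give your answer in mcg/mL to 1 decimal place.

1.1 mcg/mL

f = (1/2)^(τ/t½) = (1/2)^(81/30) ≈ 0.1539.
C₀ = D/Vd = 130/22 ≈ 5.909 mcg/mL.
Before the 6th dose, 5 doses have been given. Superposition: Cmin = C₀·(f + f² + … + f^5).
≈ 5.909 × (0.1539 + 0.0237 + 0.0036 + 0.0006 + 0.0001) ≈ 5.909 × 0.1819 ≈ 1.075 mcg/mL.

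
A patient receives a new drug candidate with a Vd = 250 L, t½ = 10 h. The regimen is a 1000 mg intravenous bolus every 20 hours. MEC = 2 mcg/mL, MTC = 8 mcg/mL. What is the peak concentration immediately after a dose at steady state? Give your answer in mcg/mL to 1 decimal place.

5.3 mcg/mL

The dosing interval is 2 half-lives, so f = 2^(−2) = 0.25.
At steady state, R = 1/(1 − 0.25) = 4/3.
Single-dose peak C₀ = D/Vd = 1000/250 = 4 mcg/mL.
Steady-state peak Cmax,ss = C₀·R = 4 × 4/3 ≈ 5.333 mcg/mL.
Peak 5.3 mcg/mL vs MTC 8 mcg/mL: below toxic threshold.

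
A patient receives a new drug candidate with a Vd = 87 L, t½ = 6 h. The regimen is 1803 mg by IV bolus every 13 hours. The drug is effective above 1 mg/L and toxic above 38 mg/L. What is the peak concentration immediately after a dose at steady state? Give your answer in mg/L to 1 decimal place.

Over one 13-h interval, 13/6 ≈ 2.1667 half-lives elapse, leaving f ≈ 0.2227 of each dose.
At steady state, accumulation factor R = 1/(1 − e^(−kτ)) ≈ 1.2865.
Single-dose peak C₀ = D/Vd = 1803/87 ≈ 20.724 mg/L.
Steady-state peak Cmax,ss = C₀·R ≈ 20.724 × 1.2865 ≈ 26.661 mg/L.
Peak 26.7 mg/L vs MTC 38 mg/L: below toxic threshold.

26.7 mg/L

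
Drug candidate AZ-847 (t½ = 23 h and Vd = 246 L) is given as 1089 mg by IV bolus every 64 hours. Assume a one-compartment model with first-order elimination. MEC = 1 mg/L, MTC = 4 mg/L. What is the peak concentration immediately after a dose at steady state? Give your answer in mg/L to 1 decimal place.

5.2 mg/L

k = ln2/t½ = ln2/23 ≈ 0.030137 h⁻¹; fraction remaining f = e^(−kτ) = e^(−0.030137×64) ≈ 0.1453.
Accumulation ratio R = 1/(1 − f) ≈ 1/0.8547 ≈ 1.1700.
Single-dose peak C₀ = D/Vd = 1089/246 ≈ 4.427 mg/L.
Steady-state peak Cmax,ss = C₀·R ≈ 4.427 × 1.1700 ≈ 5.180 mg/L.
Peak 5.2 mg/L vs MTC 4 mg/L: exceeds toxic threshold.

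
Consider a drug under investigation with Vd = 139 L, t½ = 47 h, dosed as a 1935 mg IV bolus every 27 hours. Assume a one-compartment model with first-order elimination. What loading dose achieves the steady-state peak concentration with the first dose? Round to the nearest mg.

f = (1/2)^(27/47) ≈ 0.671534; accumulation ratio R = 1/(1−f) ≈ 3.04446.
Loading dose to hit Cmax,ss on first dose: D_load = D_maint·R ≈ 1935 × 3.04446 ≈ 5891.03 mg.

5891 mg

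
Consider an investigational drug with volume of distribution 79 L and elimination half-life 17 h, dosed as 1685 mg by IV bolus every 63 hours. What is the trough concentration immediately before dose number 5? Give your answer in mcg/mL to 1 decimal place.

1.8 mcg/mL

f = (1/2)^(τ/t½) = (1/2)^(63/17) ≈ 0.0766.
C₀ = D/Vd = 1685/79 ≈ 21.329 mcg/mL.
Before the 5th dose, 4 doses have been given. Superposition: Cmin = C₀·(f + f² + … + f^4).
≈ 21.329 × (0.0766 + 0.0059 + 0.0004 + 0.0000) ≈ 21.329 × 0.0829 ≈ 1.768 mcg/mL.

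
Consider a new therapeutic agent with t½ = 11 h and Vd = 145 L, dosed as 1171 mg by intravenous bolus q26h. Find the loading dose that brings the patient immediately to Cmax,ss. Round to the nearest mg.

f = (1/2)^(26/11) ≈ 0.194301; accumulation ratio R = 1/(1−f) ≈ 1.24116.
Loading dose to hit Cmax,ss on first dose: D_load = D_maint·R ≈ 1171 × 1.24116 ≈ 1453.40 mg.

1453 mg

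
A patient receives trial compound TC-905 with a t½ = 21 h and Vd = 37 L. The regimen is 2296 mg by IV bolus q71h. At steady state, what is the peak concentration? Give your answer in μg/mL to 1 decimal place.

Over one 71-h interval, 71/21 ≈ 3.381 half-lives elapse, leaving f ≈ 0.0960 of each dose.
Accumulation ratio R = 1/(1 − f) ≈ 1/0.9040 ≈ 1.1062.
Each bolus raises the concentration by D/Vd = 2296/37 ≈ 62.054 μg/mL.
Cmax,ss = C₀/(1 − f) ≈ 62.054/0.9040 ≈ 68.644 μg/mL.

68.6 μg/mL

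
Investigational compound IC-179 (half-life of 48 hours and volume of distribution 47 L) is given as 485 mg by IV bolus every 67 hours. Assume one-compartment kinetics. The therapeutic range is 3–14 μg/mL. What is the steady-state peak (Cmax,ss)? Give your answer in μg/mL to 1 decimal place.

16.6 μg/mL

Over one 67-h interval, 67/48 ≈ 1.3958 half-lives elapse, leaving f ≈ 0.3800 of each dose.
Accumulation ratio R = 1/(1 − f) ≈ 1/0.6200 ≈ 1.6129.
Each bolus raises the concentration by D/Vd = 485/47 ≈ 10.319 μg/mL.
Steady-state peak Cmax,ss = C₀·R ≈ 10.319 × 1.6129 ≈ 16.644 μg/mL.
Peak 16.6 μg/mL vs MTC 14 μg/mL: exceeds toxic threshold.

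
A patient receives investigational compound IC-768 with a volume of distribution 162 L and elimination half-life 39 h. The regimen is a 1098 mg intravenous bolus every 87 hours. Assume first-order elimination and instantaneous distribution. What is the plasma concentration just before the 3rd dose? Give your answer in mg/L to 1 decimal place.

1.8 mg/L

f = (1/2)^(τ/t½) = (1/2)^(87/39) ≈ 0.2130.
C₀ = D/Vd = 1098/162 ≈ 6.778 mg/L.
Before the 3rd dose, 2 doses have been given. Superposition: Cmin = C₀·(f + f²).
≈ 6.778 × (0.2130 + 0.0454) ≈ 6.778 × 0.2584 ≈ 1.751 mg/L.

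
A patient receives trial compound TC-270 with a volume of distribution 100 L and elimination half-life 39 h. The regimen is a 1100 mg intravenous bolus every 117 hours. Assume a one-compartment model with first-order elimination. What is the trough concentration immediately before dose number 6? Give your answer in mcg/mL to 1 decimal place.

f = (1/2)^(τ/t½) = (1/2)^(117/39) ≈ 0.1250.
C₀ = D/Vd = 1100/100 ≈ 11.000 mcg/mL.
Before the 6th dose, 5 doses have been given. Superposition: Cmin = C₀·(f + f² + … + f^5).
≈ 11.000 × (0.1250 + 0.0156 + 0.0020 + 0.0002 + 0.0000) ≈ 11.000 × 0.1428 ≈ 1.571 mcg/mL.

1.6 mcg/mL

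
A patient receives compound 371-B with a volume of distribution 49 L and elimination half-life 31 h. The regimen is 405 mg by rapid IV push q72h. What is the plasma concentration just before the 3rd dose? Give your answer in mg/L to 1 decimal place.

f = (1/2)^(τ/t½) = (1/2)^(72/31) ≈ 0.1999.
C₀ = D/Vd = 405/49 ≈ 8.265 mg/L.
Before the 3rd dose, 2 doses have been given. Superposition: Cmin = C₀·(f + f²).
≈ 8.265 × (0.1999 + 0.0400) ≈ 8.265 × 0.2399 ≈ 1.983 mg/L.

2.0 mg/L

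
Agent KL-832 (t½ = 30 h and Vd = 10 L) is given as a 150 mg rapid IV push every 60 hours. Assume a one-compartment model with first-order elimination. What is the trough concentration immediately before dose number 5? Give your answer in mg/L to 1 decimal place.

5.0 mg/L

f = (1/2)^(τ/t½) = (1/2)^(60/30) ≈ 0.2500.
C₀ = D/Vd = 150/10 ≈ 15.000 mg/L.
Before the 5th dose, 4 doses have been given. Superposition: Cmin = C₀·(f + f² + … + f^4).
≈ 15.000 × (0.2500 + 0.0625 + 0.0156 + 0.0039) ≈ 15.000 × 0.3320 ≈ 4.980 mg/L.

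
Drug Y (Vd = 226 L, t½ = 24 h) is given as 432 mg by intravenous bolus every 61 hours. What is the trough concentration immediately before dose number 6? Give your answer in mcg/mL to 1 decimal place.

0.4 mcg/mL

f = (1/2)^(τ/t½) = (1/2)^(61/24) ≈ 0.1717.
C₀ = D/Vd = 432/226 ≈ 1.912 mcg/mL.
Before the 6th dose, 5 doses have been given. Superposition: Cmin = C₀·(f + f² + … + f^5).
≈ 1.912 × (0.1717 + 0.0295 + 0.0051 + 0.0009 + 0.0001) ≈ 1.912 × 0.2073 ≈ 0.396 mcg/mL.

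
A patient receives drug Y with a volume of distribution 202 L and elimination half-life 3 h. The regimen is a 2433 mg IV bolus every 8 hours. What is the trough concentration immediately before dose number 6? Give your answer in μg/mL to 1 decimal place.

f = (1/2)^(τ/t½) = (1/2)^(8/3) ≈ 0.1575.
C₀ = D/Vd = 2433/202 ≈ 12.045 μg/mL.
Before the 6th dose, 5 doses have been given. Superposition: Cmin = C₀·(f + f² + … + f^5).
≈ 12.045 × (0.1575 + 0.0248 + 0.0039 + 0.0006 + 0.0001) ≈ 12.045 × 0.1869 ≈ 2.251 μg/mL.

2.3 μg/mL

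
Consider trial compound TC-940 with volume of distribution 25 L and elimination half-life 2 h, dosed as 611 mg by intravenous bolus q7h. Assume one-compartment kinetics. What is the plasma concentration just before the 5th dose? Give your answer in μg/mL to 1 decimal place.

f = (1/2)^(τ/t½) = (1/2)^(7/2) ≈ 0.0884.
C₀ = D/Vd = 611/25 ≈ 24.440 μg/mL.
Before the 5th dose, 4 doses have been given. Superposition: Cmin = C₀·(f + f² + … + f^4).
≈ 24.440 × (0.0884 + 0.0078 + 0.0007 + 0.0001) ≈ 24.440 × 0.0970 ≈ 2.371 μg/mL.

2.4 μg/mL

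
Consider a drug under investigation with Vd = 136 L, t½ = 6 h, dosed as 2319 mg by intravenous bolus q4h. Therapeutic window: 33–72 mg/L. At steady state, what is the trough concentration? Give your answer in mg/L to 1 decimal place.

29.0 mg/L

k = ln2/t½ = ln2/6 ≈ 0.115525 h⁻¹; fraction remaining f = e^(−kτ) = e^(−0.115525×4) ≈ 0.6300.
Accumulation ratio R = 1/(1 − f) ≈ 1/0.3700 ≈ 2.7027.
Each bolus raises the concentration by D/Vd = 2319/136 ≈ 17.051 mg/L.
Steady-state peak Cmax,ss = C₀·R ≈ 17.051 × 2.7027 ≈ 46.084 mg/L.
One interval later, Cmin,ss = Cmax,ss·e^(−kτ) ≈ 46.084 × 0.6300 ≈ 29.033 mg/L.
Trough 29.0 mg/L vs MEC 33 mg/L: subtherapeutic.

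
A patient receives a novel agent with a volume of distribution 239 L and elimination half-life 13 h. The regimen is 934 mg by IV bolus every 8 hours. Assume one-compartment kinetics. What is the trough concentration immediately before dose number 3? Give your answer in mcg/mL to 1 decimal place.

4.2 mcg/mL

f = (1/2)^(τ/t½) = (1/2)^(8/13) ≈ 0.6528.
C₀ = D/Vd = 934/239 ≈ 3.908 mcg/mL.
Before the 3rd dose, 2 doses have been given. Superposition: Cmin = C₀·(f + f²).
≈ 3.908 × (0.6528 + 0.4261) ≈ 3.908 × 1.0789 ≈ 4.216 mcg/mL.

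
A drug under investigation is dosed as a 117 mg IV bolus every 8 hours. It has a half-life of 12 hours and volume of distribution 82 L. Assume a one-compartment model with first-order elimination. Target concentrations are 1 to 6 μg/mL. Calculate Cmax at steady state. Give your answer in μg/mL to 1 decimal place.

Over one 8-h interval, 8/12 ≈ 0.66667 half-lives elapse, leaving f ≈ 0.6300 of each dose.
Accumulation ratio R = 1/(1 − f) ≈ 1/0.3700 ≈ 2.7027.
Each bolus raises the concentration by D/Vd = 117/82 ≈ 1.427 μg/mL.
Cmax,ss = C₀/(1 − f) ≈ 1.427/0.3700 ≈ 3.857 μg/mL.
Peak 3.9 μg/mL vs MTC 6 μg/mL: below toxic threshold.

3.9 μg/mL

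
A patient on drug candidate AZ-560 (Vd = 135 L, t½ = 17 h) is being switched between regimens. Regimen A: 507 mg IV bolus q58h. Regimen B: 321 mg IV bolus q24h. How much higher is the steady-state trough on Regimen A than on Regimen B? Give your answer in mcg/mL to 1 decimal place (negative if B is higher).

Regimen A: f = (1/2)^(58/17) ≈ 0.0940; Cmin,ss = (507/135)·f/(1−f) ≈ 0.390 mcg/mL.
Regimen B: f = (1/2)^(24/17) ≈ 0.3759; Cmin,ss = (321/135)·f/(1−f) ≈ 1.432 mcg/mL.
Difference ≈ 0.390 − 1.432 ≈ -1.042 mcg/mL.

-1.0 mcg/mL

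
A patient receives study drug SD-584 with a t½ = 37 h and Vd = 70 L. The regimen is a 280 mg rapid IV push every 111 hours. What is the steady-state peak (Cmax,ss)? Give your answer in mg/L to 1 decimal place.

4.6 mg/L

The dosing interval is 3 half-lives, so f = 2^(−3) = 0.125.
Accumulation ratio R = 1/(1 − f) = 1/0.875 = 8/7.
Single-dose peak C₀ = D/Vd = 280/70 = 4 mg/L.
Steady-state peak Cmax,ss = C₀·R = 4 × 8/7 ≈ 4.571 mg/L.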